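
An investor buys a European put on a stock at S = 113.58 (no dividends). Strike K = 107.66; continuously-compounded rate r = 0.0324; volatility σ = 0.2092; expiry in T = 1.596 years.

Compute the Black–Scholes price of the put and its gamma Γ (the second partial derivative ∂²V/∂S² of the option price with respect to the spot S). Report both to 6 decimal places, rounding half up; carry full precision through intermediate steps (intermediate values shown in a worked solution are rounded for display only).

price = 6.552954
Γ = 0.011547

σ√T = 0.2092·√1.596 = 0.264288
d₁ = (ln(S/K) + (r+σ²/2)T) / (σ√T) = (ln(113.58/107.66) + (0.0324+0.2092²/2)·1.596) / 0.264288 = (0.053529 + 0.086635) / 0.264288 = 0.530344
d₂ = d₁ − σ√T = 0.530344 − 0.264288 = 0.266056
e^{−rT} = e^{−0.0324·1.596} = 0.949604
N(−d₁) = 0.297937,  N(−d₂) = 0.395098
Put price V = K·e^{−rT}·N(−d₂) − S·N(−d₁) = 40.392588 − 33.839634 = 6.552954
φ(d₁) = (1/√(2π))·e^{−d₁²/2} = 0.346604
Γ = φ(d₁) / (S·σ·√T) = 0.011547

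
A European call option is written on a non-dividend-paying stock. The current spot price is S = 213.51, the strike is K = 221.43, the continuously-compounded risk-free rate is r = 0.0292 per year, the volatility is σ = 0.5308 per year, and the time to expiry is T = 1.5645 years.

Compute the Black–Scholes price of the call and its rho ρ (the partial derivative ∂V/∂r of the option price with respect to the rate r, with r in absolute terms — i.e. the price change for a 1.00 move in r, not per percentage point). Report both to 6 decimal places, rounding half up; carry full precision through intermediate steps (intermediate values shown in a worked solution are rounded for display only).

price = 56.263455
ρ = 124.187475

σ√T = 0.5308·√1.5645 = 0.663925
d₁ = (ln(S/K) + (r+σ²/2)T) / (σ√T) = (ln(213.51/221.43) + (0.0292+0.5308²/2)·1.5645) / 0.663925 = (-0.036423 + 0.266081) / 0.663925 = 0.345910
d₂ = d₁ − σ√T = 0.345910 − 0.663925 = -0.318014
e^{−rT} = e^{−0.0292·1.5645} = 0.955344
N(d₁) = 0.635295,  N(d₂) = 0.375237
Call price V = S·N(d₁) − K·e^{−rT}·N(d₂) = 135.641835 − 79.378380 = 56.263455
ρ = K·T·e^{−rT}·N(d₂) = 124.187475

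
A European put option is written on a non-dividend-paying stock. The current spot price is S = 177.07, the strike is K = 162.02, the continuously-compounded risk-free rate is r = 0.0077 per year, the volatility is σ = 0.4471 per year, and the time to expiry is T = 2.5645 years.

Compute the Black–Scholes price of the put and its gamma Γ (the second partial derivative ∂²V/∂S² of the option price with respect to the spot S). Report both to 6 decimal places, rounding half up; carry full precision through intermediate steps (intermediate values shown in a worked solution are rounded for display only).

σ√T = 0.4471·√2.5645 = 0.715988
d₁ = (ln(S/K) + (r+σ²/2)T) / (σ√T) = (ln(177.07/162.02) + (0.0077+0.4471²/2)·2.5645) / 0.715988 = (0.088825 + 0.276066) / 0.715988 = 0.509634
d₂ = d₁ − σ√T = 0.509634 − 0.715988 = -0.206355
e^{−rT} = e^{−0.0077·2.5645} = 0.980447
N(−d₁) = 0.305154,  N(−d₂) = 0.581743
Put price V = K·e^{−rT}·N(−d₂) − S·N(−d₁) = 92.411081 − 54.033638 = 38.377443
φ(d₁) = (1/√(2π))·e^{−d₁²/2} = 0.350357
Γ = φ(d₁) / (S·σ·√T) = 0.002764

price = 38.377443
Γ = 0.002764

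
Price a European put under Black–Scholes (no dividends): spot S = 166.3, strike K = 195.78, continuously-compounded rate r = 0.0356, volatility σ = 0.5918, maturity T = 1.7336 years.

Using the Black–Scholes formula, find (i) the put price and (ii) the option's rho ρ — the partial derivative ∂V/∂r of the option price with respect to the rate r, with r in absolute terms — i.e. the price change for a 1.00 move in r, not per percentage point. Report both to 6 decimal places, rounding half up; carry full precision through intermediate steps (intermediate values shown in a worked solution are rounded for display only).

price = 62.417626
ρ = -222.856855

σ√T = 0.5918·√1.7336 = 0.779201
d₁ = (ln(S/K) + (r+σ²/2)T) / (σ√T) = (ln(166.3/195.78) + (0.0356+0.5918²/2)·1.7336) / 0.779201 = (-0.163198 + 0.365293) / 0.779201 = 0.259362
d₂ = d₁ − σ√T = 0.259362 − 0.779201 = -0.519839
e^{−rT} = e^{−0.0356·1.7336} = 0.940150
N(−d₁) = 0.397678,  N(−d₂) = 0.698412
Put price V = K·e^{−rT}·N(−d₂) − S·N(−d₁) = 128.551485 − 66.133859 = 62.417626
ρ = −K·T·e^{−rT}·N(−d₂) = -222.856855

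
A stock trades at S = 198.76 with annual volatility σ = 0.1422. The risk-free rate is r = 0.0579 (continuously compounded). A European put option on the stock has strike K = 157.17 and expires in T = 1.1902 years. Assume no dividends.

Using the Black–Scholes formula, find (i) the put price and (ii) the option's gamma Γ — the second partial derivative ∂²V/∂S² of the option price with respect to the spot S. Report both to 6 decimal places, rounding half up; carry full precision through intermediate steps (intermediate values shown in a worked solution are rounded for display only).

σ√T = 0.1422·√1.1902 = 0.155135
d₁ = (ln(S/K) + (r+σ²/2)T) / (σ√T) = (ln(198.76/157.17) + (0.0579+0.1422²/2)·1.1902) / 0.155135 = (0.234770 + 0.080946) / 0.155135 = 2.035106
d₂ = d₁ − σ√T = 2.035106 − 0.155135 = 1.879971
e^{−rT} = e^{−0.0579·1.1902} = 0.933408
N(−d₁) = 0.020920,  N(−d₂) = 0.030056
Put price V = K·e^{−rT}·N(−d₂) − S·N(−d₁) = 4.409328 − 4.158077 = 0.251250
φ(d₁) = (1/√(2π))·e^{−d₁²/2} = 0.050299
Γ = φ(d₁) / (S·σ·√T) = 0.001631

price = 0.251250
Γ = 0.001631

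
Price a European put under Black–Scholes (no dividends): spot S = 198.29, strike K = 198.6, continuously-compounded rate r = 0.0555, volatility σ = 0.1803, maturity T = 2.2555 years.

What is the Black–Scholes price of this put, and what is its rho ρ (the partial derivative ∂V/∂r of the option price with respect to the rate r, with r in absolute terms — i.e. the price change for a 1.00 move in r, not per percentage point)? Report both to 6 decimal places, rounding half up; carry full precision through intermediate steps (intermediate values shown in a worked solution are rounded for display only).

price = 10.629212
ρ = -147.839758

σ√T = 0.1803·√2.2555 = 0.270780
d₁ = (ln(S/K) + (r+σ²/2)T) / (σ√T) = (ln(198.29/198.6) + (0.0555+0.1803²/2)·2.2555) / 0.270780 = (-0.001562 + 0.161841) / 0.270780 = 0.591916
d₂ = d₁ − σ√T = 0.591916 − 0.270780 = 0.321135
e^{−rT} = e^{−0.0555·2.2555} = 0.882338
N(−d₁) = 0.276954,  N(−d₂) = 0.374054
Put price V = K·e^{−rT}·N(−d₂) − S·N(−d₁) = 65.546335 − 54.917123 = 10.629212
ρ = −K·T·e^{−rT}·N(−d₂) = -147.839758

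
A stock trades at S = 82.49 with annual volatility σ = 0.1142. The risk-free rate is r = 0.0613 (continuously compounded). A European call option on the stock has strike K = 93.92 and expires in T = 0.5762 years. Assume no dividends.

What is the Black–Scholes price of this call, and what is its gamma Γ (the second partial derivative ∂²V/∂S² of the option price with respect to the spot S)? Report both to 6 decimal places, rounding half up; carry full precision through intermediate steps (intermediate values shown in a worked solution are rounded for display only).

price = 0.524858
Γ = 0.032278

σ√T = 0.1142·√0.5762 = 0.086687
d₁ = (ln(S/K) + (r+σ²/2)T) / (σ√T) = (ln(82.49/93.92) + (0.0613+0.1142²/2)·0.5762) / 0.086687 = (-0.129766 + 0.039078) / 0.086687 = -1.046157
d₂ = d₁ − σ√T = -1.046157 − 0.086687 = -1.132843
e^{−rT} = e^{−0.0613·0.5762} = 0.965295
N(d₁) = 0.147744,  N(d₂) = 0.128640
Call price V = S·N(d₁) − K·e^{−rT}·N(d₂) = 12.187431 − 11.662573 = 0.524858
φ(d₁) = (1/√(2π))·e^{−d₁²/2} = 0.230810
Γ = φ(d₁) / (S·σ·√T) = 0.032278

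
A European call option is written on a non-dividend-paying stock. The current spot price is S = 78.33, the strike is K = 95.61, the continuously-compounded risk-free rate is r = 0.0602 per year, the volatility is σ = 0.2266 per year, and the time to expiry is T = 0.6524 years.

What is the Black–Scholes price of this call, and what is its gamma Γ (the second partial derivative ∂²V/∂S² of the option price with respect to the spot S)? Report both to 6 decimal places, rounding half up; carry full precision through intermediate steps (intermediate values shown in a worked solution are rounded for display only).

σ√T = 0.2266·√0.6524 = 0.183028
d₁ = (ln(S/K) + (r+σ²/2)T) / (σ√T) = (ln(78.33/95.61) + (0.0602+0.2266²/2)·0.6524) / 0.183028 = (-0.199347 + 0.056024) / 0.183028 = -0.783065
d₂ = d₁ − σ√T = -0.783065 − 0.183028 = -0.966093
e^{−rT} = e^{−0.0602·0.6524} = 0.961487
N(d₁) = 0.216794,  N(d₂) = 0.166999
Call price V = S·N(d₁) − K·e^{−rT}·N(d₂) = 16.981500 − 15.351822 = 1.629679
φ(d₁) = (1/√(2π))·e^{−d₁²/2} = 0.293601
Γ = φ(d₁) / (S·σ·√T) = 0.020479

price = 1.629679
Γ = 0.020479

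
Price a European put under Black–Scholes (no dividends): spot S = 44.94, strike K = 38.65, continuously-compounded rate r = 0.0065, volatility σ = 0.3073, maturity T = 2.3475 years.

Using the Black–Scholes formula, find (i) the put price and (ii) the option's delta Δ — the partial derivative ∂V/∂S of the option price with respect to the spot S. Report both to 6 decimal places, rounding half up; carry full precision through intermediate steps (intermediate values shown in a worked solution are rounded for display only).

σ√T = 0.3073·√2.3475 = 0.470831
d₁ = (ln(S/K) + (r+σ²/2)T) / (σ√T) = (ln(44.94/38.65) + (0.0065+0.3073²/2)·2.3475) / 0.470831 = (0.150781 + 0.126100) / 0.470831 = 0.588069
d₂ = d₁ − σ√T = 0.588069 − 0.470831 = 0.117238
e^{−rT} = e^{−0.0065·2.3475} = 0.984857
N(−d₁) = 0.278243,  N(−d₂) = 0.453336
Put price V = K·e^{−rT}·N(−d₂) − S·N(−d₁) = 17.256105 − 12.504240 = 4.751865
Δ = −N(−d₁) = -0.278243

price = 4.751865
Δ = -0.278243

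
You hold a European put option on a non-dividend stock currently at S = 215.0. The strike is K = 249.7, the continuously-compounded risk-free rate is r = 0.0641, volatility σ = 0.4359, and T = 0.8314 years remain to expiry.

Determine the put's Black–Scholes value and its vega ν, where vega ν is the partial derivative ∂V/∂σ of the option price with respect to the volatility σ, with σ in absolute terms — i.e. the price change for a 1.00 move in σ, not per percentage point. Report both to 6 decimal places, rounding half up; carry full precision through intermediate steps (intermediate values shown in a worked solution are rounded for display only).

price = 47.476265
ν = 78.134008

σ√T = 0.4359·√0.8314 = 0.397459
d₁ = (ln(S/K) + (r+σ²/2)T) / (σ√T) = (ln(215.0/249.7) + (0.0641+0.4359²/2)·0.8314) / 0.397459 = (-0.149622 + 0.132279) / 0.397459 = -0.043634
d₂ = d₁ − σ√T = -0.043634 − 0.397459 = -0.441093
e^{−rT} = e^{−0.0641·0.8314} = 0.948102
N(−d₁) = 0.517402,  N(−d₂) = 0.670427
Put price V = K·e^{−rT}·N(−d₂) − S·N(−d₁) = 158.717692 − 111.241427 = 47.476265
φ(d₁) = (1/√(2π))·e^{−d₁²/2} = 0.398563
ν = S·φ(d₁)·√T = 78.134008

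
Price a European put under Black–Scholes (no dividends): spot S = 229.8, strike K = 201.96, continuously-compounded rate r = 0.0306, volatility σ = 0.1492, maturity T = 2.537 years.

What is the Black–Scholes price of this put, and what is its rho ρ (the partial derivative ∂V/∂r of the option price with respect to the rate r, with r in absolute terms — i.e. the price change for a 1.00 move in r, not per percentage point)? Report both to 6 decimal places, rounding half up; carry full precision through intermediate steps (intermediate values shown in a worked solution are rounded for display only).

price = 5.200684
ρ = -107.263812

σ√T = 0.1492·√2.537 = 0.237645
d₁ = (ln(S/K) + (r+σ²/2)T) / (σ√T) = (ln(229.8/201.96) + (0.0306+0.1492²/2)·2.537) / 0.237645 = (0.129140 + 0.105870) / 0.237645 = 0.988909
d₂ = d₁ − σ√T = 0.988909 − 0.237645 = 0.751264
e^{−rT} = e^{−0.0306·2.537} = 0.925305
N(−d₁) = 0.161354,  N(−d₂) = 0.226247
Put price V = K·e^{−rT}·N(−d₂) − S·N(−d₁) = 42.279784 − 37.079100 = 5.200684
ρ = −K·T·e^{−rT}·N(−d₂) = -107.263812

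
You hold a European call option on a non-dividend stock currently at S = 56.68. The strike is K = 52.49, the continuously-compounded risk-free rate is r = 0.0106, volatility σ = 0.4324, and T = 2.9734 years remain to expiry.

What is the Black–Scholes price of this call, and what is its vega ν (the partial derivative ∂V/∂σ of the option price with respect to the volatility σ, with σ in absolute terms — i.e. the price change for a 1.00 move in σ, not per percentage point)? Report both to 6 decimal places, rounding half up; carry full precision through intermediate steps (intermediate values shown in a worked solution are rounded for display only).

σ√T = 0.4324·√2.9734 = 0.745611
d₁ = (ln(S/K) + (r+σ²/2)T) / (σ√T) = (ln(56.68/52.49) + (0.0106+0.4324²/2)·2.9734) / 0.745611 = (0.076799 + 0.309486) / 0.745611 = 0.518078
d₂ = d₁ − σ√T = 0.518078 − 0.745611 = -0.227533
e^{−rT} = e^{−0.0106·2.9734} = 0.968973
N(d₁) = 0.697798,  N(d₂) = 0.410005
Call price V = S·N(d₁) − K·e^{−rT}·N(d₂) = 39.551196 − 20.853417 = 18.697778
φ(d₁) = (1/√(2π))·e^{−d₁²/2} = 0.348840
ν = S·φ(d₁)·√T = 34.094412

price = 18.697778
ν = 34.094412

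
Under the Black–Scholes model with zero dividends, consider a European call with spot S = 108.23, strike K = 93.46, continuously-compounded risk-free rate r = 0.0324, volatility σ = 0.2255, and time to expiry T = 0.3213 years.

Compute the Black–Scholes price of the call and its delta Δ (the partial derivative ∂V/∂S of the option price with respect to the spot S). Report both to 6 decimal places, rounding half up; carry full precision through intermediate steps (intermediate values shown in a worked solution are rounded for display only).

price = 16.412309
Δ = 0.902038

σ√T = 0.2255·√0.3213 = 0.127821
d₁ = (ln(S/K) + (r+σ²/2)T) / (σ√T) = (ln(108.23/93.46) + (0.0324+0.2255²/2)·0.3213) / 0.127821 = (0.146725 + 0.018579) / 0.127821 = 1.293249
d₂ = d₁ − σ√T = 1.293249 − 0.127821 = 1.165428
e^{−rT} = e^{−0.0324·0.3213} = 0.989644
N(d₁) = 0.902038,  N(d₂) = 0.878077
Call price V = S·N(d₁) − K·e^{−rT}·N(d₂) = 97.627521 − 81.215212 = 16.412309
Δ = N(d₁) = 0.902038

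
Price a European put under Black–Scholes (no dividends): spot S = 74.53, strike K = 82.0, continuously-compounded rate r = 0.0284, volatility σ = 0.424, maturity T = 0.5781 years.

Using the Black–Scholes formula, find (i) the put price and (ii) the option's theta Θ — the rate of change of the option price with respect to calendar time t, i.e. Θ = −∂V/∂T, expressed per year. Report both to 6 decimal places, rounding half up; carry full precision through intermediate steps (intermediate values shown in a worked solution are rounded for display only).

σ√T = 0.424·√0.5781 = 0.322379
d₁ = (ln(S/K) + (r+σ²/2)T) / (σ√T) = (ln(74.53/82.0) + (0.0284+0.424²/2)·0.5781) / 0.322379 = (-0.095518 + 0.068382) / 0.322379 = -0.084172
d₂ = d₁ − σ√T = -0.084172 − 0.322379 = -0.406551
e^{−rT} = e^{−0.0284·0.5781} = 0.983716
N(−d₁) = 0.533540,  N(−d₂) = 0.657831
Put price V = K·e^{−rT}·N(−d₂) − S·N(−d₁) = 53.063761 − 39.764739 = 13.299022
φ(d₁) = (1/√(2π))·e^{−d₁²/2} = 0.397532
Θ = −S·φ(d₁)·σ/(2√T) + r·K·e^{−rT}·N(−d₂) = −8.261085 + 1.507011 = -6.754074

price = 13.299022
Θ = -6.754074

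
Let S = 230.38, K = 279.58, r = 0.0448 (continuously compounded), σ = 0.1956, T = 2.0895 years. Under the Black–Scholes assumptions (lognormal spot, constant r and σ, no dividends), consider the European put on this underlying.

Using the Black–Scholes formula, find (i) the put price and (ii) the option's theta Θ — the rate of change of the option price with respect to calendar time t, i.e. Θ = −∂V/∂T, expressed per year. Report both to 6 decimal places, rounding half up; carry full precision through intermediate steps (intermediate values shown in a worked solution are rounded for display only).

price = 41.042212
Θ = 1.786162

σ√T = 0.1956·√2.0895 = 0.282742
d₁ = (ln(S/K) + (r+σ²/2)T) / (σ√T) = (ln(230.38/279.58) + (0.0448+0.1956²/2)·2.0895) / 0.282742 = (-0.193558 + 0.133581) / 0.282742 = -0.212127
d₂ = d₁ − σ√T = -0.212127 − 0.282742 = -0.494869
e^{−rT} = e^{−0.0448·2.0895} = 0.910638
N(−d₁) = 0.583996,  N(−d₂) = 0.689654
Put price V = K·e^{−rT}·N(−d₂) − S·N(−d₁) = 175.583253 − 134.541041 = 41.042212
φ(d₁) = (1/√(2π))·e^{−d₁²/2} = 0.390067
Θ = −S·φ(d₁)·σ/(2√T) + r·K·e^{−rT}·N(−d₂) = −6.079968 + 7.866130 = 1.786162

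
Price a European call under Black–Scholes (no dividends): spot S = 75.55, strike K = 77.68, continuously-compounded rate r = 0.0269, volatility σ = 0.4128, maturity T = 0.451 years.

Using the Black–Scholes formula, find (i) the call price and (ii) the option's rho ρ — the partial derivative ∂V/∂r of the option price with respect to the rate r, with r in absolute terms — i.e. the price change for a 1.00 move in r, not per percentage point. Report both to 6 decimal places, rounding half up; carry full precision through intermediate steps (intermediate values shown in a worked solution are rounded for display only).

σ√T = 0.4128·√0.451 = 0.277222
d₁ = (ln(S/K) + (r+σ²/2)T) / (σ√T) = (ln(75.55/77.68) + (0.0269+0.4128²/2)·0.451) / 0.277222 = (-0.027803 + 0.050558) / 0.277222 = 0.082082
d₂ = d₁ − σ√T = 0.082082 − 0.277222 = -0.195141
e^{−rT} = e^{−0.0269·0.451} = 0.987941
N(d₁) = 0.532709,  N(d₂) = 0.422641
Call price V = S·N(d₁) − K·e^{−rT}·N(d₂) = 40.246171 − 32.434893 = 7.811277
ρ = K·T·e^{−rT}·N(d₂) = 14.628137

price = 7.811277
ρ = 14.628137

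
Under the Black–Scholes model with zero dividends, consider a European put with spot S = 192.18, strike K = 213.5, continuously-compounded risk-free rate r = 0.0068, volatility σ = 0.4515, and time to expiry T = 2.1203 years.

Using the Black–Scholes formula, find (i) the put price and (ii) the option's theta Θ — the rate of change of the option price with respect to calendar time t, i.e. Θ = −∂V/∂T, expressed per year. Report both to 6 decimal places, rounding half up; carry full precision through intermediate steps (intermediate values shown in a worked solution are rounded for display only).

σ√T = 0.4515·√2.1203 = 0.657440
d₁ = (ln(S/K) + (r+σ²/2)T) / (σ√T) = (ln(192.18/213.5) + (0.0068+0.4515²/2)·2.1203) / 0.657440 = (-0.105204 + 0.230532) / 0.657440 = 0.190630
d₂ = d₁ − σ√T = 0.190630 − 0.657440 = -0.466811
e^{−rT} = e^{−0.0068·2.1203} = 0.985685
N(−d₁) = 0.424408,  N(−d₂) = 0.679682
Put price V = K·e^{−rT}·N(−d₂) − S·N(−d₁) = 143.034968 − 81.562711 = 61.472257
φ(d₁) = (1/√(2π))·e^{−d₁²/2} = 0.391759
Θ = −S·φ(d₁)·σ/(2√T) + r·K·e^{−rT}·N(−d₂) = −11.672296 + 0.972638 = -10.699659

price = 61.472257
Θ = -10.699659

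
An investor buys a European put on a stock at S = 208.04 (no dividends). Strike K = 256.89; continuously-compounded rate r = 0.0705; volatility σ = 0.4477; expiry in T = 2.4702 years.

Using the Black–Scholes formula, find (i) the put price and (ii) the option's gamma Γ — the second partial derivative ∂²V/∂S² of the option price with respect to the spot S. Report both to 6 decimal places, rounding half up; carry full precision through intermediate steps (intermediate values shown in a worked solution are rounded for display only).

price = 62.260528
Γ = 0.002606

σ√T = 0.4477·√2.4702 = 0.703644
d₁ = (ln(S/K) + (r+σ²/2)T) / (σ√T) = (ln(208.04/256.89) + (0.0705+0.4477²/2)·2.4702) / 0.703644 = (-0.210918 + 0.421707) / 0.703644 = 0.299568
d₂ = d₁ − σ√T = 0.299568 − 0.703644 = -0.404077
e^{−rT} = e^{−0.0705·2.4702} = 0.840172
N(−d₁) = 0.382253,  N(−d₂) = 0.656922
Put price V = K·e^{−rT}·N(−d₂) − S·N(−d₁) = 141.784536 − 79.524008 = 62.260528
φ(d₁) = (1/√(2π))·e^{−d₁²/2} = 0.381437
Γ = φ(d₁) / (S·σ·√T) = 0.002606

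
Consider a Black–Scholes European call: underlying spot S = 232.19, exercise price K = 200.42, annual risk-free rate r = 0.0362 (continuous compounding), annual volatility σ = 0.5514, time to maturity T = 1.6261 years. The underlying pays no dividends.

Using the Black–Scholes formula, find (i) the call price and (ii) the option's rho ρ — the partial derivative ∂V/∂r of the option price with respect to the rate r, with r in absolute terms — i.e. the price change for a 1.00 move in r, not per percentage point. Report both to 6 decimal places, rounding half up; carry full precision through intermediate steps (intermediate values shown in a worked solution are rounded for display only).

σ√T = 0.5514·√1.6261 = 0.703138
d₁ = (ln(S/K) + (r+σ²/2)T) / (σ√T) = (ln(232.19/200.42) + (0.0362+0.5514²/2)·1.6261) / 0.703138 = (0.147141 + 0.306066) / 0.703138 = 0.644549
d₂ = d₁ − σ√T = 0.644549 − 0.703138 = -0.058588
e^{−rT} = e^{−0.0362·1.6261} = 0.942834
N(d₁) = 0.740390,  N(d₂) = 0.476640
Call price V = S·N(d₁) − K·e^{−rT}·N(d₂) = 171.911242 − 90.067246 = 81.843996
ρ = K·T·e^{−rT}·N(d₂) = 146.458349

price = 81.843996
ρ = 146.458349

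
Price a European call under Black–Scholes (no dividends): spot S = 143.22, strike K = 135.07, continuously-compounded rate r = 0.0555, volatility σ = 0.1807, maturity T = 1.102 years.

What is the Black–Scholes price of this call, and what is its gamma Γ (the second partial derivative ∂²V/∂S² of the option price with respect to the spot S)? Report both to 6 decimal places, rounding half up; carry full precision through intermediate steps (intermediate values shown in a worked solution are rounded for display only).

price = 20.254107
Γ = 0.011281

σ√T = 0.1807·√1.102 = 0.189692
d₁ = (ln(S/K) + (r+σ²/2)T) / (σ√T) = (ln(143.22/135.07) + (0.0555+0.1807²/2)·1.102) / 0.189692 = (0.058589 + 0.079153) / 0.189692 = 0.726131
d₂ = d₁ − σ√T = 0.726131 − 0.189692 = 0.536439
e^{−rT} = e^{−0.0555·1.102} = 0.940672
N(d₁) = 0.766121,  N(d₂) = 0.704173
Call price V = S·N(d₁) − K·e^{−rT}·N(d₂) = 109.723827 − 89.469720 = 20.254107
φ(d₁) = (1/√(2π))·e^{−d₁²/2} = 0.306489
Γ = φ(d₁) / (S·σ·√T) = 0.011281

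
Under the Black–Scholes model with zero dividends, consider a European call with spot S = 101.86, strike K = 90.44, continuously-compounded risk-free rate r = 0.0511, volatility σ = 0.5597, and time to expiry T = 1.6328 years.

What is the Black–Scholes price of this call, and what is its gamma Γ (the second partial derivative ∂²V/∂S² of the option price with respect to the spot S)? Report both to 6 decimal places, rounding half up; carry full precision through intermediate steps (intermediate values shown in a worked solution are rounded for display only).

σ√T = 0.5597·√1.6328 = 0.715191
d₁ = (ln(S/K) + (r+σ²/2)T) / (σ√T) = (ln(101.86/90.44) + (0.0511+0.5597²/2)·1.6328) / 0.715191 = (0.118913 + 0.339185) / 0.715191 = 0.640525
d₂ = d₁ − σ√T = 0.640525 − 0.715191 = -0.074665
e^{−rT} = e^{−0.0511·1.6328} = 0.919950
N(d₁) = 0.739084,  N(d₂) = 0.470240
Call price V = S·N(d₁) − K·e^{−rT}·N(d₂) = 75.283134 − 39.124130 = 36.159004
φ(d₁) = (1/√(2π))·e^{−d₁²/2} = 0.324953
Γ = φ(d₁) / (S·σ·√T) = 0.004461

price = 36.159004
Γ = 0.004461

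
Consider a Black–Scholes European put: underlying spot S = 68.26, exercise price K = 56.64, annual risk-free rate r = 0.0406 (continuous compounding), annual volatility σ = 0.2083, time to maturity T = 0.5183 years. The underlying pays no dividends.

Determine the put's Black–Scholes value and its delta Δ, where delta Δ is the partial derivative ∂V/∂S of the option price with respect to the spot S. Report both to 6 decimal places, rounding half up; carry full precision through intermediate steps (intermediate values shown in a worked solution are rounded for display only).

price = 0.349205
Δ = -0.072189

σ√T = 0.2083·√0.5183 = 0.149962
d₁ = (ln(S/K) + (r+σ²/2)T) / (σ√T) = (ln(68.26/56.64) + (0.0406+0.2083²/2)·0.5183) / 0.149962 = (0.186608 + 0.032287) / 0.149962 = 1.459679
d₂ = d₁ − σ√T = 1.459679 − 0.149962 = 1.309717
e^{−rT} = e^{−0.0406·0.5183} = 0.979177
N(−d₁) = 0.072189,  N(−d₂) = 0.095146
Put price V = K·e^{−rT}·N(−d₂) − S·N(−d₁) = 5.276836 − 4.927632 = 0.349205
Δ = −N(−d₁) = -0.072189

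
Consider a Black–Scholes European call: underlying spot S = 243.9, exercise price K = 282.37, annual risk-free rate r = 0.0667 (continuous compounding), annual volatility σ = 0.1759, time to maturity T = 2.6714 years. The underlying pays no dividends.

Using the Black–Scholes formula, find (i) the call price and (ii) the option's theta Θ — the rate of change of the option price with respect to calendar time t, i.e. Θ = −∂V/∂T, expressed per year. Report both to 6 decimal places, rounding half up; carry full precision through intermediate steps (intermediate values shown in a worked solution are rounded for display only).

σ√T = 0.1759·√2.6714 = 0.287498
d₁ = (ln(S/K) + (r+σ²/2)T) / (σ√T) = (ln(243.9/282.37) + (0.0667+0.1759²/2)·2.6714) / 0.287498 = (-0.146460 + 0.219510) / 0.287498 = 0.254089
d₂ = d₁ − σ√T = 0.254089 − 0.287498 = -0.033410
e^{−rT} = e^{−0.0667·2.6714} = 0.836790
N(d₁) = 0.600286,  N(d₂) = 0.486674
Call price V = S·N(d₁) − K·e^{−rT}·N(d₂) = 146.409868 − 114.993431 = 31.416438
φ(d₁) = (1/√(2π))·e^{−d₁²/2} = 0.386270
Θ = −S·φ(d₁)·σ/(2√T) − r·K·e^{−rT}·N(d₂) = −5.069545 − 7.670062 = -12.739607

price = 31.416438
Θ = -12.739607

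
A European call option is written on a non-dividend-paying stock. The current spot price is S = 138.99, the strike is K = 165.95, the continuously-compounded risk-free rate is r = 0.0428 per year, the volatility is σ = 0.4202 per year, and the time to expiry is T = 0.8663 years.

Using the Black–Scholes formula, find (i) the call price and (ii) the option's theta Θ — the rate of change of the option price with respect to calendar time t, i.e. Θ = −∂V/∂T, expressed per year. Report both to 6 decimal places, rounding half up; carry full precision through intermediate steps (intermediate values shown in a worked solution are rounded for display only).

σ√T = 0.4202·√0.8663 = 0.391102
d₁ = (ln(S/K) + (r+σ²/2)T) / (σ√T) = (ln(138.99/165.95) + (0.0428+0.4202²/2)·0.8663) / 0.391102 = (-0.177285 + 0.113558) / 0.391102 = -0.162941
d₂ = d₁ − σ√T = -0.162941 − 0.391102 = -0.554043
e^{−rT} = e^{−0.0428·0.8663} = 0.963601
N(d₁) = 0.435283,  N(d₂) = 0.289775
Call price V = S·N(d₁) − K·e^{−rT}·N(d₂) = 60.499923 − 46.337776 = 14.162146
φ(d₁) = (1/√(2π))·e^{−d₁²/2} = 0.393681
Θ = −S·φ(d₁)·σ/(2√T) − r·K·e^{−rT}·N(d₂) = −12.351518 − 1.983257 = -14.334775

price = 14.162146
Θ = -14.334775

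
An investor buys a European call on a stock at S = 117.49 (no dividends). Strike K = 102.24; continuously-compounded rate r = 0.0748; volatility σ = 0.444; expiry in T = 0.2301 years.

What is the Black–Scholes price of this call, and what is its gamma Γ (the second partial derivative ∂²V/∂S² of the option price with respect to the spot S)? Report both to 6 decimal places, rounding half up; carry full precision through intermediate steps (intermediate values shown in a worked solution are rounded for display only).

σ√T = 0.444·√0.2301 = 0.212981
d₁ = (ln(S/K) + (r+σ²/2)T) / (σ√T) = (ln(117.49/102.24) + (0.0748+0.444²/2)·0.2301) / 0.212981 = (0.139030 + 0.039892) / 0.212981 = 0.840085
d₂ = d₁ − σ√T = 0.840085 − 0.212981 = 0.627103
e^{−rT} = e^{−0.0748·0.2301} = 0.982936
N(d₁) = 0.799569,  N(d₂) = 0.734704
Call price V = S·N(d₁) − K·e^{−rT}·N(d₂) = 93.941420 − 73.834363 = 20.107057
φ(d₁) = (1/√(2π))·e^{−d₁²/2} = 0.280324
Γ = φ(d₁) / (S·σ·√T) = 0.011203

price = 20.107057
Γ = 0.011203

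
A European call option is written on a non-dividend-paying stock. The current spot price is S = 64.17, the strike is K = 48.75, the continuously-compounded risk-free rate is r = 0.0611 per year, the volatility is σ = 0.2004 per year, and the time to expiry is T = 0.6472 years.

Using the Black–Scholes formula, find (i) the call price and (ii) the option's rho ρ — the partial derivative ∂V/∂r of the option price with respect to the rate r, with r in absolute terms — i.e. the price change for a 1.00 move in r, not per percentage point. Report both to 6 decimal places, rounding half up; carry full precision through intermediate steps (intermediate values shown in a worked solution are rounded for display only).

price = 17.395671
ρ = 29.394041

σ√T = 0.2004·√0.6472 = 0.161219
d₁ = (ln(S/K) + (r+σ²/2)T) / (σ√T) = (ln(64.17/48.75) + (0.0611+0.2004²/2)·0.6472) / 0.161219 = (0.274831 + 0.052540) / 0.161219 = 2.030591
d₂ = d₁ − σ√T = 2.030591 − 0.161219 = 1.869371
e^{−rT} = e^{−0.0611·0.6472} = 0.961228
N(d₁) = 0.978852,  N(d₂) = 0.969214
Call price V = S·N(d₁) − K·e^{−rT}·N(d₂) = 62.812916 − 45.417244 = 17.395671
ρ = K·T·e^{−rT}·N(d₂) = 29.394041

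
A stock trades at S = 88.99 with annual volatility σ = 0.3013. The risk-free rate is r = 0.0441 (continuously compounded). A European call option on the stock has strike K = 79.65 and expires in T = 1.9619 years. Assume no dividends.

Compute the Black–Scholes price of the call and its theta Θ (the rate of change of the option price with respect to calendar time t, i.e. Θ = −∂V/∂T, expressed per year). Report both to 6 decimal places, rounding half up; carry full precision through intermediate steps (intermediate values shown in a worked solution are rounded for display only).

price = 22.938456
Θ = -4.969841

σ√T = 0.3013·√1.9619 = 0.422024
d₁ = (ln(S/K) + (r+σ²/2)T) / (σ√T) = (ln(88.99/79.65) + (0.0441+0.3013²/2)·1.9619) / 0.422024 = (0.110882 + 0.175572) / 0.422024 = 0.678762
d₂ = d₁ − σ√T = 0.678762 − 0.422024 = 0.256737
e^{−rT} = e^{−0.0441·1.9619} = 0.917117
N(d₁) = 0.751356,  N(d₂) = 0.601309
Call price V = S·N(d₁) − K·e^{−rT}·N(d₂) = 66.863136 − 43.924680 = 22.938456
φ(d₁) = (1/√(2π))·e^{−d₁²/2} = 0.316859
Θ = −S·φ(d₁)·σ/(2√T) − r·K·e^{−rT}·N(d₂) = −3.032763 − 1.937078 = -4.969841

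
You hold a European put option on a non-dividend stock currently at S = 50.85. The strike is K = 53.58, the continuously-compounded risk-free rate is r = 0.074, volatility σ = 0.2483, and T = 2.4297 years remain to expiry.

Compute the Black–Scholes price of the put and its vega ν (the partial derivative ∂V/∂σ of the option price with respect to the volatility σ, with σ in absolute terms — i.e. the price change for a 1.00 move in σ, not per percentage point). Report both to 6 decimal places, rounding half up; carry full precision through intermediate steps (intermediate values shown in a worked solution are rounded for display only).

σ√T = 0.2483·√2.4297 = 0.387038
d₁ = (ln(S/K) + (r+σ²/2)T) / (σ√T) = (ln(50.85/53.58) + (0.074+0.2483²/2)·2.4297) / 0.387038 = (-0.052296 + 0.254697) / 0.387038 = 0.522950
d₂ = d₁ − σ√T = 0.522950 − 0.387038 = 0.135912
e^{−rT} = e^{−0.074·2.4297} = 0.835439
N(−d₁) = 0.300505,  N(−d₂) = 0.445945
Put price V = K·e^{−rT}·N(−d₂) − S·N(−d₁) = 19.961778 − 15.280664 = 4.681114
φ(d₁) = (1/√(2π))·e^{−d₁²/2} = 0.347957
ν = S·φ(d₁)·√T = 27.579904

price = 4.681114
ν = 27.579904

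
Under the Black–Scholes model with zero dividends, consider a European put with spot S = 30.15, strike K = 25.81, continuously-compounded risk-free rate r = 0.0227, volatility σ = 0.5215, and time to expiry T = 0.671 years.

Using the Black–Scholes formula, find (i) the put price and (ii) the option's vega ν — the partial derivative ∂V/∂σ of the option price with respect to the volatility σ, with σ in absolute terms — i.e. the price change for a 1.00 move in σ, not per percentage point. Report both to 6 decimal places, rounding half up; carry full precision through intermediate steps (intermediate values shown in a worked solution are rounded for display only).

σ√T = 0.5215·√0.671 = 0.427185
d₁ = (ln(S/K) + (r+σ²/2)T) / (σ√T) = (ln(30.15/25.81) + (0.0227+0.5215²/2)·0.671) / 0.427185 = (0.155423 + 0.106475) / 0.427185 = 0.613079
d₂ = d₁ − σ√T = 0.613079 − 0.427185 = 0.185895
e^{−rT} = e^{−0.0227·0.671} = 0.984884
N(−d₁) = 0.269912,  N(−d₂) = 0.426264
Put price V = K·e^{−rT}·N(−d₂) − S·N(−d₁) = 10.835560 − 8.137847 = 2.697712
φ(d₁) = (1/√(2π))·e^{−d₁²/2} = 0.330592
ν = S·φ(d₁)·√T = 8.164703

price = 2.697712
ν = 8.164703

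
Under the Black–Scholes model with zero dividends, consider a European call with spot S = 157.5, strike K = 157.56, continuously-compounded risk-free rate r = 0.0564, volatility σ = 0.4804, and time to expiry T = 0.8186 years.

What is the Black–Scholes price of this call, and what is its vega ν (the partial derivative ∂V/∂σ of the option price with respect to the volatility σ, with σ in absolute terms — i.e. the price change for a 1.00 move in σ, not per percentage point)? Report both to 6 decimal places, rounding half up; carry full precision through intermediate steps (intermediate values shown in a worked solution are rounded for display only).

σ√T = 0.4804·√0.8186 = 0.434649
d₁ = (ln(S/K) + (r+σ²/2)T) / (σ√T) = (ln(157.5/157.56) + (0.0564+0.4804²/2)·0.8186) / 0.434649 = (-0.000381 + 0.140629) / 0.434649 = 0.322670
d₂ = d₁ − σ√T = 0.322670 − 0.434649 = -0.111979
e^{−rT} = e^{−0.0564·0.8186} = 0.954881
N(d₁) = 0.626527,  N(d₂) = 0.455420
Call price V = S·N(d₁) − K·e^{−rT}·N(d₂) = 98.678049 − 68.518359 = 30.159690
φ(d₁) = (1/√(2π))·e^{−d₁²/2} = 0.378706
ν = S·φ(d₁)·√T = 53.965729

price = 30.159690
ν = 53.965729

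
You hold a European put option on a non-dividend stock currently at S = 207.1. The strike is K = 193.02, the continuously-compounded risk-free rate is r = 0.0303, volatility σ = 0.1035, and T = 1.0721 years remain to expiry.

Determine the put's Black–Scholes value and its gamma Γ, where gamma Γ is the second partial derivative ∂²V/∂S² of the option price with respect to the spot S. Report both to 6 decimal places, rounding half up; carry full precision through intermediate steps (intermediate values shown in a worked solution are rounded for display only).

price = 1.892178
Γ = 0.010753

σ√T = 0.1035·√1.0721 = 0.107166
d₁ = (ln(S/K) + (r+σ²/2)T) / (σ√T) = (ln(207.1/193.02) + (0.0303+0.1035²/2)·1.0721) / 0.107166 = (0.070408 + 0.038227) / 0.107166 = 1.013704
d₂ = d₁ − σ√T = 1.013704 − 0.107166 = 0.906538
e^{−rT} = e^{−0.0303·1.0721} = 0.968037
N(−d₁) = 0.155362,  N(−d₂) = 0.182326
Put price V = K·e^{−rT}·N(−d₂) − S·N(−d₁) = 34.067630 − 32.175452 = 1.892178
φ(d₁) = (1/√(2π))·e^{−d₁²/2} = 0.238655
Γ = φ(d₁) / (S·σ·√T) = 0.010753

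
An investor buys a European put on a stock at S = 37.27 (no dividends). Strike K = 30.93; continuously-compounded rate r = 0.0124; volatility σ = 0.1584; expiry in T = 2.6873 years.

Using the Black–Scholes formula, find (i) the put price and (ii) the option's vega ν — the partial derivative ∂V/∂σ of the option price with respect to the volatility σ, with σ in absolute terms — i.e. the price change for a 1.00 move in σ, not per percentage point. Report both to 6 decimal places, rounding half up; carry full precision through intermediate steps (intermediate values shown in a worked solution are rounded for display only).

σ√T = 0.1584·√2.6873 = 0.259665
d₁ = (ln(S/K) + (r+σ²/2)T) / (σ√T) = (ln(37.27/30.93) + (0.0124+0.1584²/2)·2.6873) / 0.259665 = (0.186462 + 0.067035) / 0.259665 = 0.976249
d₂ = d₁ − σ√T = 0.976249 − 0.259665 = 0.716584
e^{−rT} = e^{−0.0124·2.6873} = 0.967227
N(−d₁) = 0.164471,  N(−d₂) = 0.236815
Put price V = K·e^{−rT}·N(−d₂) − S·N(−d₁) = 7.084645 − 6.129818 = 0.954827
φ(d₁) = (1/√(2π))·e^{−d₁²/2} = 0.247717
ν = S·φ(d₁)·√T = 15.134663

price = 0.954827
ν = 15.134663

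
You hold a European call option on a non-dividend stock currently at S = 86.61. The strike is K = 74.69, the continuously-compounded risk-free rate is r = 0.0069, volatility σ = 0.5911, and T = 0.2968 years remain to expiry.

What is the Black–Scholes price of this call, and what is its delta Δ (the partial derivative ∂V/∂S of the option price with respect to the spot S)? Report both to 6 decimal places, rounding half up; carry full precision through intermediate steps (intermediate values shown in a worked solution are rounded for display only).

σ√T = 0.5911·√0.2968 = 0.322027
d₁ = (ln(S/K) + (r+σ²/2)T) / (σ√T) = (ln(86.61/74.69) + (0.0069+0.5911²/2)·0.2968) / 0.322027 = (0.148069 + 0.053899) / 0.322027 = 0.627176
d₂ = d₁ − σ√T = 0.627176 − 0.322027 = 0.305148
e^{−rT} = e^{−0.0069·0.2968} = 0.997954
N(d₁) = 0.734728,  N(d₂) = 0.619873
Call price V = S·N(d₁) − K·e^{−rT}·N(d₂) = 63.634792 − 46.203627 = 17.431165
Δ = N(d₁) = 0.734728

price = 17.431165
Δ = 0.734728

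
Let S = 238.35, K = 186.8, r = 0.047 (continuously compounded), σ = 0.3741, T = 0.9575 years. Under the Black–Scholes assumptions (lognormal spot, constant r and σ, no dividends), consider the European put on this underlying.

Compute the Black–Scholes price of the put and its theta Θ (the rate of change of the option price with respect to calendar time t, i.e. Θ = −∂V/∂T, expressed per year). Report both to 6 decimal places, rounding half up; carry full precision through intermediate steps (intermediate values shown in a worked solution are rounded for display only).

σ√T = 0.3741·√0.9575 = 0.366064
d₁ = (ln(S/K) + (r+σ²/2)T) / (σ√T) = (ln(238.35/186.8) + (0.047+0.3741²/2)·0.9575) / 0.366064 = (0.243702 + 0.112004) / 0.366064 = 0.971703
d₂ = d₁ − σ√T = 0.971703 − 0.366064 = 0.605639
e^{−rT} = e^{−0.047·0.9575} = 0.955995
N(−d₁) = 0.165599,  N(−d₂) = 0.272377
Put price V = K·e^{−rT}·N(−d₂) − S·N(−d₁) = 48.641092 − 39.470551 = 9.170541
φ(d₁) = (1/√(2π))·e^{−d₁²/2} = 0.248816
Θ = −S·φ(d₁)·σ/(2√T) + r·K·e^{−rT}·N(−d₂) = −11.336568 + 2.286131 = -9.050437

price = 9.170541
Θ = -9.050437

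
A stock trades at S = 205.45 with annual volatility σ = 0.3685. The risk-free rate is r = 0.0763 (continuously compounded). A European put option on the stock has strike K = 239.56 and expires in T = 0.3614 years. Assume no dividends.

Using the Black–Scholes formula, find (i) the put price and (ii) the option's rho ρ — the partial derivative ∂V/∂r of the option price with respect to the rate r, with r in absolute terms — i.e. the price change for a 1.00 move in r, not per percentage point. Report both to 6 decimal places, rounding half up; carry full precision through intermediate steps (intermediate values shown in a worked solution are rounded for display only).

price = 36.164095
ρ = -63.304742

σ√T = 0.3685·√0.3614 = 0.221529
d₁ = (ln(S/K) + (r+σ²/2)T) / (σ√T) = (ln(205.45/239.56) + (0.0763+0.3685²/2)·0.3614) / 0.221529 = (-0.153601 + 0.052112) / 0.221529 = -0.458127
d₂ = d₁ − σ√T = -0.458127 − 0.221529 = -0.679657
e^{−rT} = e^{−0.0763·0.3614} = 0.972802
N(−d₁) = 0.676570,  N(−d₂) = 0.751639
Put price V = K·e^{−rT}·N(−d₂) − S·N(−d₁) = 175.165307 − 139.001212 = 36.164095
ρ = −K·T·e^{−rT}·N(−d₂) = -63.304742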